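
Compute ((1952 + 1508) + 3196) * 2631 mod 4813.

1952 + 1508 = 3460
3460 + 3196 = 6656 ≡ 1843 (mod 4813)
1843 * 2631 = 4848933 ≡ 2242 (mod 4813)

2242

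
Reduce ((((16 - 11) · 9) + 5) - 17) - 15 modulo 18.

0

16 - 11 = 5
5 · 9 = 45 ≡ 9 (mod 18)
9 + 5 = 14
14 - 17 = -3 ≡ 15 (mod 18)
15 - 15 = 0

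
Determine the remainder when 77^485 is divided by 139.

91

485 in binary is 111100101, i.e. 485 = 256 + 128 + 64 + 32 + 4 + 1.
77^1 ≡ 77 (mod 139)
77^2 ≡ 77^2 = 5929 ≡ 91 (mod 139)
77^4 ≡ 91^2 = 8281 ≡ 80 (mod 139)
77^8 ≡ 80^2 = 6400 ≡ 6 (mod 139)
77^16 ≡ 6^2 = 36 (mod 139)
77^32 ≡ 36^2 = 1296 ≡ 45 (mod 139)
77^64 ≡ 45^2 = 2025 ≡ 79 (mod 139)
77^128 ≡ 79^2 = 6241 ≡ 125 (mod 139)
77^256 ≡ 125^2 = 15625 ≡ 57 (mod 139)
77^485 = 77^256 × 77^128 × 77^64 × 77^32 × 77^4 × 77^1 ≡ 57 × 125 × 79 × 45 × 80 × 77 (mod 139).
Accumulate the product:
57 × 125 = 7125 ≡ 36
36 × 79 = 2844 ≡ 64
64 × 45 = 2880 ≡ 100
100 × 80 = 8000 ≡ 77
77 × 77 = 5929 ≡ 91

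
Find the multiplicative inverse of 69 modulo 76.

65

76 = 1·69 + 7
69 = 9·7 + 6
7 = 1·6 + 1
6 = 6·1 + 0
gcd(69, 76) = 1, so the inverse exists.
Back-substitute for 1:
1 = 1·7 − 1·6
  = −1·69 + 10·7
  = 10·76 − 11·69
So 69⁻¹ ≡ −11 ≡ 65 (mod 76).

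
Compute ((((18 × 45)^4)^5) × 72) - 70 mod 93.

2

18 × 45 = 810 ≡ 66 (mod 93)
(66)^4 ≡ 39 (mod 93)
(39)^5 ≡ 63 (mod 93)
63 × 72 = 4536 ≡ 72 (mod 93)
72 - 70 = 2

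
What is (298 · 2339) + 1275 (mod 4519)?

2371

298 · 2339 = 697022 ≡ 1096 (mod 4519)
1096 + 1275 = 2371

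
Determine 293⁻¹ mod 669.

137

Run the extended Euclidean algorithm:
669 = 2·293 + 83
293 = 3·83 + 44
83 = 1·44 + 39
44 = 1·39 + 5
39 = 7·5 + 4
5 = 1·4 + 1
4 = 4·1 + 0
gcd(293, 669) = 1, so the inverse exists.
Back-substitute for 1:
1 = 1·5 − 1·4
  = −1·39 + 8·5
  = 8·44 − 9·39
  = −9·83 + 17·44
  = 17·293 − 60·83
  = −60·669 + 137·293
So 293⁻¹ ≡ 137 (mod 669).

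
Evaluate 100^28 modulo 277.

100^1 ≡ 100 (mod 277)
100^2 ≡ 100^2 = 10000 ≡ 28 (mod 277)
100^4 ≡ 28^2 = 784 ≡ 230 (mod 277)
100^8 ≡ 230^2 = 52900 ≡ 270 (mod 277)
100^16 ≡ 270^2 = 72900 ≡ 49 (mod 277)
100^28 = 100^16 * 100^8 * 100^4 ≡ 49 * 270 * 230 (mod 277).
Accumulate the product:
49 * 270 = 13230 ≡ 211
211 * 230 = 48530 ≡ 55

55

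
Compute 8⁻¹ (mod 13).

13 = 1·8 + 5
8 = 1·5 + 3
5 = 1·3 + 2
3 = 1·2 + 1
2 = 2·1 + 0
gcd(8, 13) = 1, so the inverse exists.
Bézout: 1 = −3·13 + 5·8.
So 8⁻¹ ≡ 5 (mod 13).

5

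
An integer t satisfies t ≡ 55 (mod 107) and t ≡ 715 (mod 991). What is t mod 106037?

107⁻¹ mod 991: 107*389 ≡ 1 (mod 991), so 107⁻¹ ≡ 389.
t = 55 + 107*((715 − 55)*389 mod 991) = 55 + 107*71 = 7652.
Check: 7652 mod 107 = 55, 7652 mod 991 = 715. ✓

7652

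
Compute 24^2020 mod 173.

36

2020 in binary is 11111100100, i.e. 2020 = 1024 + 512 + 256 + 128 + 64 + 32 + 4.
24^1 ≡ 24 (mod 173)
24^2 ≡ 24^2 = 576 ≡ 57 (mod 173)
24^4 ≡ 57^2 = 3249 ≡ 135 (mod 173)
24^8 ≡ 135^2 = 18225 ≡ 60 (mod 173)
24^16 ≡ 60^2 = 3600 ≡ 140 (mod 173)
24^32 ≡ 140^2 = 19600 ≡ 51 (mod 173)
24^64 ≡ 51^2 = 2601 ≡ 6 (mod 173)
24^128 ≡ 6^2 = 36 (mod 173)
24^256 ≡ 36^2 = 1296 ≡ 85 (mod 173)
24^512 ≡ 85^2 = 7225 ≡ 132 (mod 173)
24^1024 ≡ 132^2 = 17424 ≡ 124 (mod 173)
24^2020 = 24^1024 × 24^512 × 24^256 × 24^128 × 24^64 × 24^32 × 24^4 ≡ 124 × 132 × 85 × 36 × 6 × 51 × 135 (mod 173).
Accumulate the product:
124 × 132 = 16368 ≡ 106
106 × 85 = 9010 ≡ 14
14 × 36 = 504 ≡ 158
158 × 6 = 948 ≡ 83
83 × 51 = 4233 ≡ 81
81 × 135 = 10935 ≡ 36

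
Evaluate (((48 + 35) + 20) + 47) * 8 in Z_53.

48 + 35 = 83 ≡ 30 (mod 53)
30 + 20 = 50
50 + 47 = 97 ≡ 44 (mod 53)
44 * 8 = 352 ≡ 34 (mod 53)

34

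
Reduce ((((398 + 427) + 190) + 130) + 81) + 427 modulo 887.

766

398 + 427 = 825
825 + 190 = 1015 ≡ 128 (mod 887)
128 + 130 = 258
258 + 81 = 339
339 + 427 = 766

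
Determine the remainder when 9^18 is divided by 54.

27

By square-and-multiply:
18 in binary is 10010, i.e. 18 = 16 + 2.
9^1 ≡ 9 (mod 54)
9^2 ≡ 9^2 = 81 ≡ 27 (mod 54)
9^4 ≡ 27^2 = 729 ≡ 27 (mod 54)
9^8 ≡ 27^2 = 729 ≡ 27 (mod 54)
9^16 ≡ 27^2 = 729 ≡ 27 (mod 54)
9^18 = 9^16 * 9^2 ≡ 27 * 27 (mod 54).
27 * 27 = 729 ≡ 27 (mod 54).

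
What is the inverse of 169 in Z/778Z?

511

778 = 4×169 + 102
169 = 1×102 + 67
102 = 1×67 + 35
67 = 1×35 + 32
35 = 1×32 + 3
32 = 10×3 + 2
3 = 1×2 + 1
2 = 2×1 + 0
gcd(169, 778) = 1, so the inverse exists.
Back-substitute for 1:
1 = 1×3 − 1×2
  = −1×32 + 11×3
  = 11×35 − 12×32
  = −12×67 + 23×35
  = 23×102 − 35×67
  = −35×169 + 58×102
  = 58×778 − 267×169
So 169⁻¹ ≡ −267 ≡ 511 (mod 778).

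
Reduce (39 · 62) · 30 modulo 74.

20

39 · 62 = 2418 ≡ 50 (mod 74)
50 · 30 = 1500 ≡ 20 (mod 74)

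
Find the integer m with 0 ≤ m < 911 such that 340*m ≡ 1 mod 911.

560

Apply the Euclidean algorithm and back-substitute:
911 = 2*340 + 231
340 = 1*231 + 109
231 = 2*109 + 13
109 = 8*13 + 5
13 = 2*5 + 3
5 = 1*3 + 2
3 = 1*2 + 1
2 = 2*1 + 0
gcd(340, 911) = 1, so the inverse exists.
Bézout: 1 = 131*911 − 351*340.
So 340⁻¹ ≡ −351 ≡ 560 (mod 911).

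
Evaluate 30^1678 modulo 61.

Using repeated squaring:
30^1 ≡ 30 (mod 61)
30^2 ≡ 30^2 = 900 ≡ 46 (mod 61)
30^4 ≡ 46^2 = 2116 ≡ 42 (mod 61)
30^8 ≡ 42^2 = 1764 ≡ 56 (mod 61)
30^16 ≡ 56^2 = 3136 ≡ 25 (mod 61)
30^32 ≡ 25^2 = 625 ≡ 15 (mod 61)
30^64 ≡ 15^2 = 225 ≡ 42 (mod 61)
30^128 ≡ 42^2 = 1764 ≡ 56 (mod 61)
30^256 ≡ 56^2 = 3136 ≡ 25 (mod 61)
30^512 ≡ 25^2 = 625 ≡ 15 (mod 61)
30^1024 ≡ 15^2 = 225 ≡ 42 (mod 61)
30^1678 = 30^1024 · 30^512 · 30^128 · 30^8 · 30^4 · 30^2 ≡ 42 · 15 · 56 · 56 · 42 · 46 (mod 61).
Accumulate the product:
42 · 15 = 630 ≡ 20
20 · 56 = 1120 ≡ 22
22 · 56 = 1232 ≡ 12
12 · 42 = 504 ≡ 16
16 · 46 = 736 ≡ 4

4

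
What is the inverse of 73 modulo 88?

Run the extended Euclidean algorithm:
88 = 1×73 + 15
73 = 4×15 + 13
15 = 1×13 + 2
13 = 6×2 + 1
2 = 2×1 + 0
gcd(73, 88) = 1, so the inverse exists.
Bézout: 1 = −34×88 + 41×73.
So 73⁻¹ ≡ 41 (mod 88).

41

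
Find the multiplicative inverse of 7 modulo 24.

Run the extended Euclidean algorithm:
24 = 3·7 + 3
7 = 2·3 + 1
3 = 3·1 + 0
gcd(7, 24) = 1, so the inverse exists.
Bézout: 1 = −2·24 + 7·7.
So 7⁻¹ ≡ 7 (mod 24).

7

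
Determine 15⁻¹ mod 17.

8

Apply the Euclidean algorithm and back-substitute:
17 = 1×15 + 2
15 = 7×2 + 1
2 = 2×1 + 0
gcd(15, 17) = 1, so the inverse exists.
Bézout: 1 = −7×17 + 8×15.
So 15⁻¹ ≡ 8 (mod 17).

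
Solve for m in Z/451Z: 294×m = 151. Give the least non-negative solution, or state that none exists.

45

gcd(294, 451) = 1, so a unique solution mod 451 exists.
294⁻¹ ≡ 293 (mod 451).
m ≡ 293×151 ≡ 45 (mod 451).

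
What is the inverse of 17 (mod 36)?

36 = 2×17 + 2
17 = 8×2 + 1
2 = 2×1 + 0
gcd(17, 36) = 1, so the inverse exists.
Back-substitute for 1:
1 = 1×17 − 8×2
  = −8×36 + 17×17
So 17⁻¹ ≡ 17 (mod 36).

17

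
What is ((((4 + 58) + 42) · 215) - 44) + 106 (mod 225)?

4 + 58 = 62
62 + 42 = 104
104 · 215 = 22360 ≡ 85 (mod 225)
85 - 44 = 41
41 + 106 = 147

147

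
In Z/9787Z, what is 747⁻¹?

4507

9787 = 13·747 + 76
747 = 9·76 + 63
76 = 1·63 + 13
63 = 4·13 + 11
13 = 1·11 + 2
11 = 5·2 + 1
2 = 2·1 + 0
gcd(747, 9787) = 1, so the inverse exists.
Back-substitute for 1:
1 = 1·11 − 5·2
  = −5·13 + 6·11
  = 6·63 − 29·13
  = −29·76 + 35·63
  = 35·747 − 344·76
  = −344·9787 + 4507·747
So 747⁻¹ ≡ 4507 (mod 9787).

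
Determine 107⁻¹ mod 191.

25

Run the extended Euclidean algorithm:
191 = 1×107 + 84
107 = 1×84 + 23
84 = 3×23 + 15
23 = 1×15 + 8
15 = 1×8 + 7
8 = 1×7 + 1
7 = 7×1 + 0
gcd(107, 191) = 1, so the inverse exists.
Bézout: 1 = −14×191 + 25×107.
So 107⁻¹ ≡ 25 (mod 191).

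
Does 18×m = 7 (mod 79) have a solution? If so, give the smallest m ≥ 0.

gcd(18, 79) = 1, so a unique solution mod 79 exists.
18⁻¹ ≡ 22 (mod 79).
m ≡ 22×7 ≡ 75 (mod 79).

75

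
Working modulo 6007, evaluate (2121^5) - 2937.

(2121)^5 ≡ 3164 (mod 6007)
3164 - 2937 = 227

227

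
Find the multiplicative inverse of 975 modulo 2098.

1857

Run the extended Euclidean algorithm:
2098 = 2*975 + 148
975 = 6*148 + 87
148 = 1*87 + 61
87 = 1*61 + 26
61 = 2*26 + 9
26 = 2*9 + 8
9 = 1*8 + 1
8 = 8*1 + 0
gcd(975, 2098) = 1, so the inverse exists.
Back-substitute for 1:
1 = 1*9 − 1*8
  = −1*26 + 3*9
  = 3*61 − 7*26
  = −7*87 + 10*61
  = 10*148 − 17*87
  = −17*975 + 112*148
  = 112*2098 − 241*975
So 975⁻¹ ≡ −241 ≡ 1857 (mod 2098).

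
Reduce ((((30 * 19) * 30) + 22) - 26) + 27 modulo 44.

7

30 * 19 = 570 ≡ 42 (mod 44)
42 * 30 = 1260 ≡ 28 (mod 44)
28 + 22 = 50 ≡ 6 (mod 44)
6 - 26 = -20 ≡ 24 (mod 44)
24 + 27 = 51 ≡ 7 (mod 44)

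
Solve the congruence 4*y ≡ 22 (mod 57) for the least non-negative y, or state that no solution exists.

gcd(4, 57) = 1, so a unique solution mod 57 exists.
4⁻¹ ≡ 43 (mod 57).
y ≡ 43*22 ≡ 34 (mod 57).

34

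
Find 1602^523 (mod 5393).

Using repeated squaring:
1602^1 ≡ 1602 (mod 5393)
1602^2 ≡ 1602^2 = 2566404 ≡ 4729 (mod 5393)
1602^4 ≡ 4729^2 = 22363441 ≡ 4063 (mod 5393)
1602^8 ≡ 4063^2 = 16507969 ≡ 5389 (mod 5393)
1602^16 ≡ 5389^2 = 29041321 ≡ 16 (mod 5393)
1602^32 ≡ 16^2 = 256 (mod 5393)
1602^64 ≡ 256^2 = 65536 ≡ 820 (mod 5393)
1602^128 ≡ 820^2 = 672400 ≡ 3668 (mod 5393)
1602^256 ≡ 3668^2 = 13454224 ≡ 4082 (mod 5393)
1602^512 ≡ 4082^2 = 16662724 ≡ 3747 (mod 5393)
1602^523 = 1602^512 × 1602^8 × 1602^2 × 1602^1 ≡ 3747 × 5389 × 4729 × 1602 (mod 5393).
Accumulate the product:
3747 × 5389 = 20192583 ≡ 1191
1191 × 4729 = 5632239 ≡ 1947
1947 × 1602 = 3119094 ≡ 1940

1940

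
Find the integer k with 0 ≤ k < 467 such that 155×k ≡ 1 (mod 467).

Run the extended Euclidean algorithm:
467 = 3×155 + 2
155 = 77×2 + 1
2 = 2×1 + 0
gcd(155, 467) = 1, so the inverse exists.
Bézout: 1 = −77×467 + 232×155.
So 155⁻¹ ≡ 232 (mod 467).

232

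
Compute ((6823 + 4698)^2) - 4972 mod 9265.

6823 + 4698 = 11521 ≡ 2256 (mod 9265)
(2256)^2 ≡ 3051 (mod 9265)
3051 - 4972 = -1921 ≡ 7344 (mod 9265)

7344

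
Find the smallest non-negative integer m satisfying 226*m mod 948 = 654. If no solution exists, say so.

gcd(226, 948) = 2, and 2 | 654, so solutions exist.
Divide through by 2: 113*m mod 474 = 327.
113⁻¹ ≡ 323 (mod 474).
m ≡ 323*327 ≡ 393 (mod 474).
The smallest non-negative solution is m = 393.

393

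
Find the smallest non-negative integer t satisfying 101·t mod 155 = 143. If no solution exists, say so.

138

gcd(101, 155) = 1, so a unique solution mod 155 exists.
101⁻¹ ≡ 66 (mod 155).
t ≡ 66·143 ≡ 138 (mod 155).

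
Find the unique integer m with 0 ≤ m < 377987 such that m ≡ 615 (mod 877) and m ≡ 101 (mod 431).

877⁻¹ mod 431: 877·115 ≡ 1 (mod 431), so 877⁻¹ ≡ 115.
m = 615 + 877·((101 − 615)·115 mod 431) = 615 + 877·368 = 323351.
Check: 323351 mod 877 = 615, 323351 mod 431 = 101. ✓

323351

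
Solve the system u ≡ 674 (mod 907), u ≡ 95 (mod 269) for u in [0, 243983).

217447

907⁻¹ mod 269: 907*191 ≡ 1 (mod 269), so 907⁻¹ ≡ 191.
u = 674 + 907*((95 − 674)*191 mod 269) = 674 + 907*239 = 217447.
Check: 217447 mod 907 = 674, 217447 mod 269 = 95. ✓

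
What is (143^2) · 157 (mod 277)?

(143)^2 ≡ 228 (mod 277)
228 · 157 = 35796 ≡ 63 (mod 277)

63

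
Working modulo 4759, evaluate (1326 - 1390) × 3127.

1326 - 1390 = -64 ≡ 4695 (mod 4759)
4695 × 3127 = 14681265 ≡ 4509 (mod 4759)

4509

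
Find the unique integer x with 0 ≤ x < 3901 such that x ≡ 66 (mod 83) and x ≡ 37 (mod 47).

83⁻¹ mod 47: 83*17 ≡ 1 (mod 47), so 83⁻¹ ≡ 17.
x = 66 + 83*((37 − 66)*17 mod 47) = 66 + 83*24 = 2058.
Check: 2058 mod 83 = 66, 2058 mod 47 = 37. ✓

2058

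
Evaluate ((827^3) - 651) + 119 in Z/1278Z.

(827)^3 ≡ 989 (mod 1278)
989 - 651 = 338
338 + 119 = 457

457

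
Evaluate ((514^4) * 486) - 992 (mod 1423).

537

(514)^4 ≡ 375 (mod 1423)
375 * 486 = 182250 ≡ 106 (mod 1423)
106 - 992 = -886 ≡ 537 (mod 1423)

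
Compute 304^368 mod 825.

361

By square-and-multiply:
368 in binary is 101110000, i.e. 368 = 256 + 64 + 32 + 16.
304^1 ≡ 304 (mod 825)
304^2 ≡ 304^2 = 92416 ≡ 16 (mod 825)
304^4 ≡ 16^2 = 256 (mod 825)
304^8 ≡ 256^2 = 65536 ≡ 361 (mod 825)
304^16 ≡ 361^2 = 130321 ≡ 796 (mod 825)
304^32 ≡ 796^2 = 633616 ≡ 16 (mod 825)
304^64 ≡ 16^2 = 256 (mod 825)
304^128 ≡ 256^2 = 65536 ≡ 361 (mod 825)
304^256 ≡ 361^2 = 130321 ≡ 796 (mod 825)
304^368 = 304^256 · 304^64 · 304^32 · 304^16 ≡ 796 · 256 · 16 · 796 (mod 825).
Accumulate the product:
796 · 256 = 203776 ≡ 1
1 · 16 = 16
16 · 796 = 12736 ≡ 361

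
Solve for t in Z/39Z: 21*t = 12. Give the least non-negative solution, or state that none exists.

gcd(21, 39) = 3, and 3 | 12, so solutions exist.
Divide through by 3: 7*t ≡ 4 mod 13.
7⁻¹ ≡ 2 (mod 13).
t ≡ 2*4 ≡ 8 (mod 13).
The smallest non-negative solution is t = 8.

8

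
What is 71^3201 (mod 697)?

71

71^1 ≡ 71 (mod 697)
71^2 ≡ 71^2 = 5041 ≡ 162 (mod 697)
71^4 ≡ 162^2 = 26244 ≡ 455 (mod 697)
71^8 ≡ 455^2 = 207025 ≡ 16 (mod 697)
71^16 ≡ 16^2 = 256 (mod 697)
71^32 ≡ 256^2 = 65536 ≡ 18 (mod 697)
71^64 ≡ 18^2 = 324 (mod 697)
71^128 ≡ 324^2 = 104976 ≡ 426 (mod 697)
71^256 ≡ 426^2 = 181476 ≡ 256 (mod 697)
71^512 ≡ 256^2 = 65536 ≡ 18 (mod 697)
71^1024 ≡ 18^2 = 324 (mod 697)
71^2048 ≡ 324^2 = 104976 ≡ 426 (mod 697)
71^3201 = 71^2048 · 71^1024 · 71^128 · 71^1 ≡ 426 · 324 · 426 · 71 (mod 697).
Accumulate the product:
426 · 324 = 138024 ≡ 18
18 · 426 = 7668 ≡ 1
1 · 71 = 71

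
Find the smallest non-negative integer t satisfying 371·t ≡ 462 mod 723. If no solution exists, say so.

gcd(371, 723) = 1, so a unique solution mod 723 exists.
371⁻¹ ≡ 647 (mod 723).
t ≡ 647·462 ≡ 315 (mod 723).

315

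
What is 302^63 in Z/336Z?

176

Compute successive squares:
63 in binary is 111111, i.e. 63 = 32 + 16 + 8 + 4 + 2 + 1.
302^1 ≡ 302 (mod 336)
302^2 ≡ 302^2 = 91204 ≡ 148 (mod 336)
302^4 ≡ 148^2 = 21904 ≡ 64 (mod 336)
302^8 ≡ 64^2 = 4096 ≡ 64 (mod 336)
302^16 ≡ 64^2 = 4096 ≡ 64 (mod 336)
302^32 ≡ 64^2 = 4096 ≡ 64 (mod 336)
302^63 = 302^32 * 302^16 * 302^8 * 302^4 * 302^2 * 302^1 ≡ 64 * 64 * 64 * 64 * 148 * 302 (mod 336).
Accumulate the product:
64 * 64 = 4096 ≡ 64
64 * 64 = 4096 ≡ 64
64 * 64 = 4096 ≡ 64
64 * 148 = 9472 ≡ 64
64 * 302 = 19328 ≡ 176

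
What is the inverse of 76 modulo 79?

26

Apply the Euclidean algorithm and back-substitute:
79 = 1·76 + 3
76 = 25·3 + 1
3 = 3·1 + 0
gcd(76, 79) = 1, so the inverse exists.
Bézout: 1 = −25·79 + 26·76.
So 76⁻¹ ≡ 26 (mod 79).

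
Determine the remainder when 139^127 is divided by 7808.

6435

127 in binary is 1111111, i.e. 127 = 64 + 32 + 16 + 8 + 4 + 2 + 1.
139^1 ≡ 139 (mod 7808)
139^2 ≡ 139^2 = 19321 ≡ 3705 (mod 7808)
139^4 ≡ 3705^2 = 13727025 ≡ 561 (mod 7808)
139^8 ≡ 561^2 = 314721 ≡ 2401 (mod 7808)
139^16 ≡ 2401^2 = 5764801 ≡ 2497 (mod 7808)
139^32 ≡ 2497^2 = 6235009 ≡ 4225 (mod 7808)
139^64 ≡ 4225^2 = 17850625 ≡ 1537 (mod 7808)
139^127 = 139^64 × 139^32 × 139^16 × 139^8 × 139^4 × 139^2 × 139^1 ≡ 1537 × 4225 × 2497 × 2401 × 561 × 3705 × 139 (mod 7808).
Accumulate the product:
1537 × 4225 = 6493825 ≡ 5377
5377 × 2497 = 13426369 ≡ 4417
4417 × 2401 = 10605217 ≡ 1953
1953 × 561 = 1095633 ≡ 2513
2513 × 3705 = 9310665 ≡ 3529
3529 × 139 = 490531 ≡ 6435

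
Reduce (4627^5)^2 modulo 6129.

3817

(4627)^5 ≡ 5392 (mod 6129)
(5392)^2 ≡ 3817 (mod 6129)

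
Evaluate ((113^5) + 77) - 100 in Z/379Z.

135

(113)^5 ≡ 158 (mod 379)
158 + 77 = 235
235 - 100 = 135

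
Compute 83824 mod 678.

83824 = 123×678 + 430, so 83824 ≡ 430 (mod 678).

430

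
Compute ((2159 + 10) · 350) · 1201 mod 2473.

2159 + 10 = 2169
2169 · 350 = 759150 ≡ 2412 (mod 2473)
2412 · 1201 = 2896812 ≡ 929 (mod 2473)

929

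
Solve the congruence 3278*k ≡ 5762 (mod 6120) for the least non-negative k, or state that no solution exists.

2539

gcd(3278, 6120) = 2, and 2 | 5762, so solutions exist.
Divide through by 2: 1639*k ≡ 2881 (mod 3060).
1639⁻¹ ≡ 379 (mod 3060).
k ≡ 379*2881 ≡ 2539 (mod 3060).
The smallest non-negative solution is k = 2539.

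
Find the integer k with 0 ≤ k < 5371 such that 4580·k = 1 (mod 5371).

550

5371 = 1·4580 + 791
4580 = 5·791 + 625
791 = 1·625 + 166
625 = 3·166 + 127
166 = 1·127 + 39
127 = 3·39 + 10
39 = 3·10 + 9
10 = 1·9 + 1
9 = 9·1 + 0
gcd(4580, 5371) = 1, so the inverse exists.
Back-substitute for 1:
1 = 1·10 − 1·9
  = −1·39 + 4·10
  = 4·127 − 13·39
  = −13·166 + 17·127
  = 17·625 − 64·166
  = −64·791 + 81·625
  = 81·4580 − 469·791
  = −469·5371 + 550·4580
So 4580⁻¹ ≡ 550 (mod 5371).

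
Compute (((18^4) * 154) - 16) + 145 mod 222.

(18)^4 ≡ 192 (mod 222)
192 * 154 = 29568 ≡ 42 (mod 222)
42 - 16 = 26
26 + 145 = 171

171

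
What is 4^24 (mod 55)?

36

By square-and-multiply:
4^1 ≡ 4 (mod 55)
4^2 ≡ 4^2 = 16 (mod 55)
4^4 ≡ 16^2 = 256 ≡ 36 (mod 55)
4^8 ≡ 36^2 = 1296 ≡ 31 (mod 55)
4^16 ≡ 31^2 = 961 ≡ 26 (mod 55)
4^24 = 4^16 × 4^8 ≡ 26 × 31 (mod 55).
26 × 31 = 806 ≡ 36 (mod 55).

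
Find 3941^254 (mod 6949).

By square-and-multiply:
254 in binary is 11111110, i.e. 254 = 128 + 64 + 32 + 16 + 8 + 4 + 2.
3941^1 ≡ 3941 (mod 6949)
3941^2 ≡ 3941^2 = 15531481 ≡ 466 (mod 6949)
3941^4 ≡ 466^2 = 217156 ≡ 1737 (mod 6949)
3941^8 ≡ 1737^2 = 3017169 ≡ 1303 (mod 6949)
3941^16 ≡ 1303^2 = 1697809 ≡ 2253 (mod 6949)
3941^32 ≡ 2253^2 = 5076009 ≡ 3239 (mod 6949)
3941^64 ≡ 3239^2 = 10491121 ≡ 5080 (mod 6949)
3941^128 ≡ 5080^2 = 25806400 ≡ 4763 (mod 6949)
3941^254 = 3941^128 * 3941^64 * 3941^32 * 3941^16 * 3941^8 * 3941^4 * 3941^2 ≡ 4763 * 5080 * 3239 * 2253 * 1303 * 1737 * 466 (mod 6949).
Accumulate the product:
4763 * 5080 = 24196040 ≡ 6571
6571 * 3239 = 21283469 ≡ 5631
5631 * 2253 = 12686643 ≡ 4718
4718 * 1303 = 6147554 ≡ 4638
4638 * 1737 = 8056206 ≡ 2315
2315 * 466 = 1078790 ≡ 1695

1695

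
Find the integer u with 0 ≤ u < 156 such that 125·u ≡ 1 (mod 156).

5

By the extended Euclidean algorithm:
156 = 1×125 + 31
125 = 4×31 + 1
31 = 31×1 + 0
gcd(125, 156) = 1, so the inverse exists.
Bézout: 1 = −4×156 + 5×125.
So 125⁻¹ ≡ 5 (mod 156).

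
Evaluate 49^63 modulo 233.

Compute successive squares:
63 in binary is 111111, i.e. 63 = 32 + 16 + 8 + 4 + 2 + 1.
49^1 ≡ 49 (mod 233)
49^2 ≡ 49^2 = 2401 ≡ 71 (mod 233)
49^4 ≡ 71^2 = 5041 ≡ 148 (mod 233)
49^8 ≡ 148^2 = 21904 ≡ 2 (mod 233)
49^16 ≡ 2^2 = 4 (mod 233)
49^32 ≡ 4^2 = 16 (mod 233)
49^63 = 49^32 * 49^16 * 49^8 * 49^4 * 49^2 * 49^1 ≡ 16 * 4 * 2 * 148 * 71 * 49 (mod 233).
Accumulate the product:
16 * 4 = 64
64 * 2 = 128
128 * 148 = 18944 ≡ 71
71 * 71 = 5041 ≡ 148
148 * 49 = 7252 ≡ 29

29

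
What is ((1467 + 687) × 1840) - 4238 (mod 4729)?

1467 + 687 = 2154
2154 × 1840 = 3963360 ≡ 458 (mod 4729)
458 - 4238 = -3780 ≡ 949 (mod 4729)

949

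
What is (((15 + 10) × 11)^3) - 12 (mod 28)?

3

15 + 10 = 25
25 × 11 = 275 ≡ 23 (mod 28)
(23)^3 ≡ 15 (mod 28)
15 - 12 = 3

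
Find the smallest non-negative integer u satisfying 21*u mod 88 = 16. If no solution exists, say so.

72

gcd(21, 88) = 1, so a unique solution mod 88 exists.
21⁻¹ ≡ 21 (mod 88).
u ≡ 21*16 ≡ 72 (mod 88).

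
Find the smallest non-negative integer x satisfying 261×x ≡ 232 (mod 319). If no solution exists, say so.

7

gcd(261, 319) = 29, and 29 | 232, so solutions exist.
Divide through by 29: 9×x = 8 (mod 11).
9⁻¹ ≡ 5 (mod 11).
x ≡ 5×8 ≡ 7 (mod 11).
The smallest non-negative solution is x = 7.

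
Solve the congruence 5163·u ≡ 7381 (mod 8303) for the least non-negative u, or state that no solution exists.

gcd(5163, 8303) = 1, so a unique solution mod 8303 exists.
5163⁻¹ ≡ 7634 (mod 8303).
u ≡ 7634·7381 ≡ 2396 (mod 8303).

2396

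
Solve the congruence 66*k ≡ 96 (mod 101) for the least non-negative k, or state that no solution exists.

29

gcd(66, 101) = 1, so a unique solution mod 101 exists.
66⁻¹ ≡ 75 (mod 101).
k ≡ 75*96 ≡ 29 (mod 101).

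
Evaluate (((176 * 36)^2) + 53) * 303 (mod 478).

176 * 36 = 6336 ≡ 122 (mod 478)
(122)^2 ≡ 66 (mod 478)
66 + 53 = 119
119 * 303 = 36057 ≡ 207 (mod 478)

207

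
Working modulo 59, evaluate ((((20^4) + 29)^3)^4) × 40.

(20)^4 ≡ 51 (mod 59)
51 + 29 = 80 ≡ 21 (mod 59)
(21)^3 ≡ 57 (mod 59)
(57)^4 ≡ 16 (mod 59)
16 × 40 = 640 ≡ 50 (mod 59)

50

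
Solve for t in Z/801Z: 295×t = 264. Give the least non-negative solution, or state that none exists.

696

gcd(295, 801) = 1, so a unique solution mod 801 exists.
295⁻¹ ≡ 391 (mod 801).
t ≡ 391×264 ≡ 696 (mod 801).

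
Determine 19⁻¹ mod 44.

By the extended Euclidean algorithm:
44 = 2·19 + 6
19 = 3·6 + 1
6 = 6·1 + 0
gcd(19, 44) = 1, so the inverse exists.
Back-substitute for 1:
1 = 1·19 − 3·6
  = −3·44 + 7·19
So 19⁻¹ ≡ 7 (mod 44).

7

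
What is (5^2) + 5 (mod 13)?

(5)^2 ≡ 12 (mod 13)
12 + 5 = 17 ≡ 4 (mod 13)

4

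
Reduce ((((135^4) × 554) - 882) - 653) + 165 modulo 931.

(135)^4 ≡ 548 (mod 931)
548 × 554 = 303592 ≡ 86 (mod 931)
86 - 882 = -796 ≡ 135 (mod 931)
135 - 653 = -518 ≡ 413 (mod 931)
413 + 165 = 578

578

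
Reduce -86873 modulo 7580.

-86873 = -12·7580 + 4087, so -86873 ≡ 4087 (mod 7580).

4087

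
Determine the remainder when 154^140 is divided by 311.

By square-and-multiply:
140 in binary is 10001100, i.e. 140 = 128 + 8 + 4.
154^1 ≡ 154 (mod 311)
154^2 ≡ 154^2 = 23716 ≡ 80 (mod 311)
154^4 ≡ 80^2 = 6400 ≡ 180 (mod 311)
154^8 ≡ 180^2 = 32400 ≡ 56 (mod 311)
154^16 ≡ 56^2 = 3136 ≡ 26 (mod 311)
154^32 ≡ 26^2 = 676 ≡ 54 (mod 311)
154^64 ≡ 54^2 = 2916 ≡ 117 (mod 311)
154^128 ≡ 117^2 = 13689 ≡ 5 (mod 311)
154^140 = 154^128 * 154^8 * 154^4 ≡ 5 * 56 * 180 (mod 311).
Accumulate the product:
5 * 56 = 280
280 * 180 = 50400 ≡ 18

18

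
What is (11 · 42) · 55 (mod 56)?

42

11 · 42 = 462 ≡ 14 (mod 56)
14 · 55 = 770 ≡ 42 (mod 56)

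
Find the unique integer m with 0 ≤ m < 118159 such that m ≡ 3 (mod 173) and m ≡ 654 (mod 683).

89444

173⁻¹ mod 683: 173*304 ≡ 1 (mod 683), so 173⁻¹ ≡ 304.
m = 3 + 173*((654 − 3)*304 mod 683) = 3 + 173*517 = 89444.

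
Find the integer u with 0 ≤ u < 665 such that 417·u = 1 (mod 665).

Apply the Euclidean algorithm and back-substitute:
665 = 1·417 + 248
417 = 1·248 + 169
248 = 1·169 + 79
169 = 2·79 + 11
79 = 7·11 + 2
11 = 5·2 + 1
2 = 2·1 + 0
gcd(417, 665) = 1, so the inverse exists.
Back-substitute for 1:
1 = 1·11 − 5·2
  = −5·79 + 36·11
  = 36·169 − 77·79
  = −77·248 + 113·169
  = 113·417 − 190·248
  = −190·665 + 303·417
So 417⁻¹ ≡ 303 (mod 665).

303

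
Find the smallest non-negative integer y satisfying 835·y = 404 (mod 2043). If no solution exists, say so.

1400

gcd(835, 2043) = 1, so a unique solution mod 2043 exists.
835⁻¹ ≡ 1561 (mod 2043).
y ≡ 1561·404 ≡ 1400 (mod 2043).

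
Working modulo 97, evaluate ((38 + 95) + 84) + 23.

46

38 + 95 = 133 ≡ 36 (mod 97)
36 + 84 = 120 ≡ 23 (mod 97)
23 + 23 = 46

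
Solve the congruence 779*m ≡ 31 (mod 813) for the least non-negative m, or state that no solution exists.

gcd(779, 813) = 1, so a unique solution mod 813 exists.
779⁻¹ ≡ 263 (mod 813).
m ≡ 263*31 ≡ 23 (mod 813).

23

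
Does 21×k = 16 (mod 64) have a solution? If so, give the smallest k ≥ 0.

16

gcd(21, 64) = 1, so a unique solution mod 64 exists.
21⁻¹ ≡ 61 (mod 64).
k ≡ 61×16 ≡ 16 (mod 64).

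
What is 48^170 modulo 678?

170 in binary is 10101010, i.e. 170 = 128 + 32 + 8 + 2.
48^1 ≡ 48 (mod 678)
48^2 ≡ 48^2 = 2304 ≡ 270 (mod 678)
48^4 ≡ 270^2 = 72900 ≡ 354 (mod 678)
48^8 ≡ 354^2 = 125316 ≡ 564 (mod 678)
48^16 ≡ 564^2 = 318096 ≡ 114 (mod 678)
48^32 ≡ 114^2 = 12996 ≡ 114 (mod 678)
48^64 ≡ 114^2 = 12996 ≡ 114 (mod 678)
48^128 ≡ 114^2 = 12996 ≡ 114 (mod 678)
48^170 = 48^128 · 48^32 · 48^8 · 48^2 ≡ 114 · 114 · 564 · 270 (mod 678).
Accumulate the product:
114 · 114 = 12996 ≡ 114
114 · 564 = 64296 ≡ 564
564 · 270 = 152280 ≡ 408

408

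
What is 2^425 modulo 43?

Using repeated squaring:
425 in binary is 110101001, i.e. 425 = 256 + 128 + 32 + 8 + 1.
2^1 ≡ 2 (mod 43)
2^2 ≡ 2^2 = 4 (mod 43)
2^4 ≡ 4^2 = 16 (mod 43)
2^8 ≡ 16^2 = 256 ≡ 41 (mod 43)
2^16 ≡ 41^2 = 1681 ≡ 4 (mod 43)
2^32 ≡ 4^2 = 16 (mod 43)
2^64 ≡ 16^2 = 256 ≡ 41 (mod 43)
2^128 ≡ 41^2 = 1681 ≡ 4 (mod 43)
2^256 ≡ 4^2 = 16 (mod 43)
2^425 = 2^256 × 2^128 × 2^32 × 2^8 × 2^1 ≡ 16 × 4 × 16 × 41 × 2 (mod 43).
Accumulate the product:
16 × 4 = 64 ≡ 21
21 × 16 = 336 ≡ 35
35 × 41 = 1435 ≡ 16
16 × 2 = 32

32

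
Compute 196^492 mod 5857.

2585

Compute successive squares:
196^1 ≡ 196 (mod 5857)
196^2 ≡ 196^2 = 38416 ≡ 3274 (mod 5857)
196^4 ≡ 3274^2 = 10719076 ≡ 766 (mod 5857)
196^8 ≡ 766^2 = 586756 ≡ 1056 (mod 5857)
196^16 ≡ 1056^2 = 1115136 ≡ 2306 (mod 5857)
196^32 ≡ 2306^2 = 5317636 ≡ 5337 (mod 5857)
196^64 ≡ 5337^2 = 28483569 ≡ 978 (mod 5857)
196^128 ≡ 978^2 = 956484 ≡ 1793 (mod 5857)
196^256 ≡ 1793^2 = 3214849 ≡ 5213 (mod 5857)
196^492 = 196^256 * 196^128 * 196^64 * 196^32 * 196^8 * 196^4 ≡ 5213 * 1793 * 978 * 5337 * 1056 * 766 (mod 5857).
Accumulate the product:
5213 * 1793 = 9346909 ≡ 4994
4994 * 978 = 4884132 ≡ 5251
5251 * 5337 = 28024587 ≡ 4699
4699 * 1056 = 4962144 ≡ 1265
1265 * 766 = 968990 ≡ 2585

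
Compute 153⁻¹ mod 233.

166

Run the extended Euclidean algorithm:
233 = 1*153 + 80
153 = 1*80 + 73
80 = 1*73 + 7
73 = 10*7 + 3
7 = 2*3 + 1
3 = 3*1 + 0
gcd(153, 233) = 1, so the inverse exists.
Back-substitute for 1:
1 = 1*7 − 2*3
  = −2*73 + 21*7
  = 21*80 − 23*73
  = −23*153 + 44*80
  = 44*233 − 67*153
So 153⁻¹ ≡ −67 ≡ 166 (mod 233).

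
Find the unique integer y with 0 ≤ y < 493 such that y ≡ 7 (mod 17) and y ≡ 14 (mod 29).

449

17⁻¹ mod 29: 17*12 ≡ 1 (mod 29), so 17⁻¹ ≡ 12.
y = 7 + 17*((14 − 7)*12 mod 29) = 7 + 17*26 = 449.
Check: 449 mod 17 = 7, 449 mod 29 = 14. ✓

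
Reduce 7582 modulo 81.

49

7582 = 93·81 + 49, so 7582 ≡ 49 (mod 81).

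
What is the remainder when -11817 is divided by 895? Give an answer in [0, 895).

-11817 = -14×895 + 713, so -11817 ≡ 713 (mod 895).

713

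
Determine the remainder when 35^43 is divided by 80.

75

43 in binary is 101011, i.e. 43 = 32 + 8 + 2 + 1.
35^1 ≡ 35 (mod 80)
35^2 ≡ 35^2 = 1225 ≡ 25 (mod 80)
35^4 ≡ 25^2 = 625 ≡ 65 (mod 80)
35^8 ≡ 65^2 = 4225 ≡ 65 (mod 80)
35^16 ≡ 65^2 = 4225 ≡ 65 (mod 80)
35^32 ≡ 65^2 = 4225 ≡ 65 (mod 80)
35^43 = 35^32 · 35^8 · 35^2 · 35^1 ≡ 65 · 65 · 25 · 35 (mod 80).
Accumulate the product:
65 · 65 = 4225 ≡ 65
65 · 25 = 1625 ≡ 25
25 · 35 = 875 ≡ 75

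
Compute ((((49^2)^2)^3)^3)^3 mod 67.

(49)^2 ≡ 56 (mod 67)
(56)^2 ≡ 54 (mod 67)
(54)^3 ≡ 14 (mod 67)
(14)^3 ≡ 64 (mod 67)
(64)^3 ≡ 40 (mod 67)

40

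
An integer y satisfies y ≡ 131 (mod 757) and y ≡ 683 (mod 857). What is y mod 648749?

757⁻¹ mod 857: 757*797 ≡ 1 (mod 857), so 757⁻¹ ≡ 797.
y = 131 + 757*((683 − 131)*797 mod 857) = 131 + 757*303 = 229502.

229502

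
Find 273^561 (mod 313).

175

Using repeated squaring:
273^1 ≡ 273 (mod 313)
273^2 ≡ 273^2 = 74529 ≡ 35 (mod 313)
273^4 ≡ 35^2 = 1225 ≡ 286 (mod 313)
273^8 ≡ 286^2 = 81796 ≡ 103 (mod 313)
273^16 ≡ 103^2 = 10609 ≡ 280 (mod 313)
273^32 ≡ 280^2 = 78400 ≡ 150 (mod 313)
273^64 ≡ 150^2 = 22500 ≡ 277 (mod 313)
273^128 ≡ 277^2 = 76729 ≡ 44 (mod 313)
273^256 ≡ 44^2 = 1936 ≡ 58 (mod 313)
273^512 ≡ 58^2 = 3364 ≡ 234 (mod 313)
273^561 = 273^512 * 273^32 * 273^16 * 273^1 ≡ 234 * 150 * 280 * 273 (mod 313).
Accumulate the product:
234 * 150 = 35100 ≡ 44
44 * 280 = 12320 ≡ 113
113 * 273 = 30849 ≡ 175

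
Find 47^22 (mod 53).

22 in binary is 10110, i.e. 22 = 16 + 4 + 2.
47^1 ≡ 47 (mod 53)
47^2 ≡ 47^2 = 2209 ≡ 36 (mod 53)
47^4 ≡ 36^2 = 1296 ≡ 24 (mod 53)
47^8 ≡ 24^2 = 576 ≡ 46 (mod 53)
47^16 ≡ 46^2 = 2116 ≡ 49 (mod 53)
47^22 = 47^16 × 47^4 × 47^2 ≡ 49 × 24 × 36 (mod 53).
Accumulate the product:
49 × 24 = 1176 ≡ 10
10 × 36 = 360 ≡ 42

42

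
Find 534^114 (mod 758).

518

114 in binary is 1110010, i.e. 114 = 64 + 32 + 16 + 2.
534^1 ≡ 534 (mod 758)
534^2 ≡ 534^2 = 285156 ≡ 148 (mod 758)
534^4 ≡ 148^2 = 21904 ≡ 680 (mod 758)
534^8 ≡ 680^2 = 462400 ≡ 20 (mod 758)
534^16 ≡ 20^2 = 400 (mod 758)
534^32 ≡ 400^2 = 160000 ≡ 62 (mod 758)
534^64 ≡ 62^2 = 3844 ≡ 54 (mod 758)
534^114 = 534^64 · 534^32 · 534^16 · 534^2 ≡ 54 · 62 · 400 · 148 (mod 758).
Accumulate the product:
54 · 62 = 3348 ≡ 316
316 · 400 = 126400 ≡ 572
572 · 148 = 84656 ≡ 518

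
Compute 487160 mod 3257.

1867

487160 = 149*3257 + 1867, so 487160 ≡ 1867 (mod 3257).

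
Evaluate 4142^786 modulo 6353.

786 in binary is 1100010010, i.e. 786 = 512 + 256 + 16 + 2.
4142^1 ≡ 4142 (mod 6353)
4142^2 ≡ 4142^2 = 17156164 ≡ 3064 (mod 6353)
4142^4 ≡ 3064^2 = 9388096 ≡ 4715 (mod 6353)
4142^8 ≡ 4715^2 = 22231225 ≡ 2078 (mod 6353)
4142^16 ≡ 2078^2 = 4318084 ≡ 4397 (mod 6353)
4142^32 ≡ 4397^2 = 19333609 ≡ 1430 (mod 6353)
4142^64 ≡ 1430^2 = 2044900 ≡ 5587 (mod 6353)
4142^128 ≡ 5587^2 = 31214569 ≡ 2280 (mod 6353)
4142^256 ≡ 2280^2 = 5198400 ≡ 1646 (mod 6353)
4142^512 ≡ 1646^2 = 2709316 ≡ 2938 (mod 6353)
4142^786 = 4142^512 · 4142^256 · 4142^16 · 4142^2 ≡ 2938 · 1646 · 4397 · 3064 (mod 6353).
Accumulate the product:
2938 · 1646 = 4835948 ≡ 1315
1315 · 4397 = 5782055 ≡ 825
825 · 3064 = 2527800 ≡ 5659

5659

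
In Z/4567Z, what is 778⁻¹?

2894

Run the extended Euclidean algorithm:
4567 = 5*778 + 677
778 = 1*677 + 101
677 = 6*101 + 71
101 = 1*71 + 30
71 = 2*30 + 11
30 = 2*11 + 8
11 = 1*8 + 3
8 = 2*3 + 2
3 = 1*2 + 1
2 = 2*1 + 0
gcd(778, 4567) = 1, so the inverse exists.
Back-substitute for 1:
1 = 1*3 − 1*2
  = −1*8 + 3*3
  = 3*11 − 4*8
  = −4*30 + 11*11
  = 11*71 − 26*30
  = −26*101 + 37*71
  = 37*677 − 248*101
  = −248*778 + 285*677
  = 285*4567 − 1673*778
So 778⁻¹ ≡ −1673 ≡ 2894 (mod 4567).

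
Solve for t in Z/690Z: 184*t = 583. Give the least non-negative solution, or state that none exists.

no solution

gcd(184, 690) = 46, and 46 does not divide 583.
So the congruence has no solution.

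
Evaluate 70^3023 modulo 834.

3023 in binary is 101111001111, i.e. 3023 = 2048 + 512 + 256 + 128 + 64 + 8 + 4 + 2 + 1.
70^1 ≡ 70 (mod 834)
70^2 ≡ 70^2 = 4900 ≡ 730 (mod 834)
70^4 ≡ 730^2 = 532900 ≡ 808 (mod 834)
70^8 ≡ 808^2 = 652864 ≡ 676 (mod 834)
70^16 ≡ 676^2 = 456976 ≡ 778 (mod 834)
70^32 ≡ 778^2 = 605284 ≡ 634 (mod 834)
70^64 ≡ 634^2 = 401956 ≡ 802 (mod 834)
70^128 ≡ 802^2 = 643204 ≡ 190 (mod 834)
70^256 ≡ 190^2 = 36100 ≡ 238 (mod 834)
70^512 ≡ 238^2 = 56644 ≡ 766 (mod 834)
70^1024 ≡ 766^2 = 586756 ≡ 454 (mod 834)
70^2048 ≡ 454^2 = 206116 ≡ 118 (mod 834)
70^3023 = 70^2048 · 70^512 · 70^256 · 70^128 · 70^64 · 70^8 · 70^4 · 70^2 · 70^1 ≡ 118 · 766 · 238 · 190 · 802 · 676 · 808 · 730 · 70 (mod 834).
Accumulate the product:
118 · 766 = 90388 ≡ 316
316 · 238 = 75208 ≡ 148
148 · 190 = 28120 ≡ 598
598 · 802 = 479596 ≡ 46
46 · 676 = 31096 ≡ 238
238 · 808 = 192304 ≡ 484
484 · 730 = 353320 ≡ 538
538 · 70 = 37660 ≡ 130

130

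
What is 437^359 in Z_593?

308

By square-and-multiply:
437^1 ≡ 437 (mod 593)
437^2 ≡ 437^2 = 190969 ≡ 23 (mod 593)
437^4 ≡ 23^2 = 529 (mod 593)
437^8 ≡ 529^2 = 279841 ≡ 538 (mod 593)
437^16 ≡ 538^2 = 289444 ≡ 60 (mod 593)
437^32 ≡ 60^2 = 3600 ≡ 42 (mod 593)
437^64 ≡ 42^2 = 1764 ≡ 578 (mod 593)
437^128 ≡ 578^2 = 334084 ≡ 225 (mod 593)
437^256 ≡ 225^2 = 50625 ≡ 220 (mod 593)
437^359 = 437^256 · 437^64 · 437^32 · 437^4 · 437^2 · 437^1 ≡ 220 · 578 · 42 · 529 · 23 · 437 (mod 593).
Accumulate the product:
220 · 578 = 127160 ≡ 258
258 · 42 = 10836 ≡ 162
162 · 529 = 85698 ≡ 306
306 · 23 = 7038 ≡ 515
515 · 437 = 225055 ≡ 308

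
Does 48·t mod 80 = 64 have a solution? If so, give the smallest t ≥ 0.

3

gcd(48, 80) = 16, and 16 | 64, so solutions exist.
Divide through by 16: 3·t = 4 (mod 5).
3⁻¹ ≡ 2 (mod 5).
t ≡ 2·4 ≡ 3 (mod 5).
The smallest non-negative solution is t = 3.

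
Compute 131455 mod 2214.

829

131455 = 59*2214 + 829, so 131455 ≡ 829 (mod 2214).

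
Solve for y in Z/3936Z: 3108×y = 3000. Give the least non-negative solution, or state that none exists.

158

gcd(3108, 3936) = 12, and 12 | 3000, so solutions exist.
Divide through by 12: 259×y mod 328 = 250.
259⁻¹ ≡ 19 (mod 328).
y ≡ 19×250 ≡ 158 (mod 328).
The smallest non-negative solution is y = 158.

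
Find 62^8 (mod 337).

162

By square-and-multiply:
62^1 ≡ 62 (mod 337)
62^2 ≡ 62^2 = 3844 ≡ 137 (mod 337)
62^4 ≡ 137^2 = 18769 ≡ 234 (mod 337)
62^8 ≡ 234^2 = 54756 ≡ 162 (mod 337)
So 62^8 ≡ 162 (mod 337).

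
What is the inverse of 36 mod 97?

By the extended Euclidean algorithm:
97 = 2·36 + 25
36 = 1·25 + 11
25 = 2·11 + 3
11 = 3·3 + 2
3 = 1·2 + 1
2 = 2·1 + 0
gcd(36, 97) = 1, so the inverse exists.
Bézout: 1 = 13·97 − 35·36.
So 36⁻¹ ≡ −35 ≡ 62 (mod 97).

62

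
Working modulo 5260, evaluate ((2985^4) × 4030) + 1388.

5238

(2985)^4 ≡ 4145 (mod 5260)
4145 × 4030 = 16704350 ≡ 3850 (mod 5260)
3850 + 1388 = 5238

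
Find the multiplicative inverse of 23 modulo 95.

By the extended Euclidean algorithm:
95 = 4×23 + 3
23 = 7×3 + 2
3 = 1×2 + 1
2 = 2×1 + 0
gcd(23, 95) = 1, so the inverse exists.
Back-substitute for 1:
1 = 1×3 − 1×2
  = −1×23 + 8×3
  = 8×95 − 33×23
So 23⁻¹ ≡ −33 ≡ 62 (mod 95).

62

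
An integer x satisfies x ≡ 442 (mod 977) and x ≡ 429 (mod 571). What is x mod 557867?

977⁻¹ mod 571: 977*263 ≡ 1 (mod 571), so 977⁻¹ ≡ 263.
x = 442 + 977*((429 − 442)*263 mod 571) = 442 + 977*7 = 7281.

7281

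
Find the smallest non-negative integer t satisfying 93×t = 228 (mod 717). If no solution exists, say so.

41

gcd(93, 717) = 3, and 3 | 228, so solutions exist.
Divide through by 3: 31×t ≡ 76 (mod 239).
31⁻¹ ≡ 54 (mod 239).
t ≡ 54×76 ≡ 41 (mod 239).
The smallest non-negative solution is t = 41.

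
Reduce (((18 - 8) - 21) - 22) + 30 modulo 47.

44

18 - 8 = 10
10 - 21 = -11 ≡ 36 (mod 47)
36 - 22 = 14
14 + 30 = 44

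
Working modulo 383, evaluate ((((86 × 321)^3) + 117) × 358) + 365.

350

86 × 321 = 27606 ≡ 30 (mod 383)
(30)^3 ≡ 190 (mod 383)
190 + 117 = 307
307 × 358 = 109906 ≡ 368 (mod 383)
368 + 365 = 733 ≡ 350 (mod 383)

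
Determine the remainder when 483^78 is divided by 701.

30

Compute successive squares:
78 in binary is 1001110, i.e. 78 = 64 + 8 + 4 + 2.
483^1 ≡ 483 (mod 701)
483^2 ≡ 483^2 = 233289 ≡ 557 (mod 701)
483^4 ≡ 557^2 = 310249 ≡ 407 (mod 701)
483^8 ≡ 407^2 = 165649 ≡ 213 (mod 701)
483^16 ≡ 213^2 = 45369 ≡ 505 (mod 701)
483^32 ≡ 505^2 = 255025 ≡ 562 (mod 701)
483^64 ≡ 562^2 = 315844 ≡ 394 (mod 701)
483^78 = 483^64 * 483^8 * 483^4 * 483^2 ≡ 394 * 213 * 407 * 557 (mod 701).
Accumulate the product:
394 * 213 = 83922 ≡ 503
503 * 407 = 204721 ≡ 29
29 * 557 = 16153 ≡ 30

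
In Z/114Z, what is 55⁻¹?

85

Apply the Euclidean algorithm and back-substitute:
114 = 2*55 + 4
55 = 13*4 + 3
4 = 1*3 + 1
3 = 3*1 + 0
gcd(55, 114) = 1, so the inverse exists.
Back-substitute for 1:
1 = 1*4 − 1*3
  = −1*55 + 14*4
  = 14*114 − 29*55
So 55⁻¹ ≡ −29 ≡ 85 (mod 114).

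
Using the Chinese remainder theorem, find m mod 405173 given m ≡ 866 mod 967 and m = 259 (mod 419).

68556

967⁻¹ mod 419: 967×13 ≡ 1 (mod 419), so 967⁻¹ ≡ 13.
m = 866 + 967×((259 − 866)×13 mod 419) = 866 + 967×70 = 68556.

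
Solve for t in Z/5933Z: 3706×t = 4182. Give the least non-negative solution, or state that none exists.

gcd(3706, 5933) = 17, and 17 | 4182, so solutions exist.
Divide through by 17: 218×t ≡ 246 mod 349.
218⁻¹ ≡ 341 (mod 349).
t ≡ 341×246 ≡ 126 (mod 349).
The smallest non-negative solution is t = 126.

126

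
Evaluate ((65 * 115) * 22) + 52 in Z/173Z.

65 * 115 = 7475 ≡ 36 (mod 173)
36 * 22 = 792 ≡ 100 (mod 173)
100 + 52 = 152

152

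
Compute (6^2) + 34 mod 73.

(6)^2 ≡ 36 (mod 73)
36 + 34 = 70

70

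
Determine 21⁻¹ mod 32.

32 = 1×21 + 11
21 = 1×11 + 10
11 = 1×10 + 1
10 = 10×1 + 0
gcd(21, 32) = 1, so the inverse exists.
Back-substitute for 1:
1 = 1×11 − 1×10
  = −1×21 + 2×11
  = 2×32 − 3×21
So 21⁻¹ ≡ −3 ≡ 29 (mod 32).

29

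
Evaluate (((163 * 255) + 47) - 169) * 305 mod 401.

194

163 * 255 = 41565 ≡ 262 (mod 401)
262 + 47 = 309
309 - 169 = 140
140 * 305 = 42700 ≡ 194 (mod 401)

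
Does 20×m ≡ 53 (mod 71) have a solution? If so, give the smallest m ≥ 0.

gcd(20, 71) = 1, so a unique solution mod 71 exists.
20⁻¹ ≡ 32 (mod 71).
m ≡ 32×53 ≡ 63 (mod 71).

63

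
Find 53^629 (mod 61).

Compute successive squares:
629 in binary is 1001110101, i.e. 629 = 512 + 64 + 32 + 16 + 4 + 1.
53^1 ≡ 53 (mod 61)
53^2 ≡ 53^2 = 2809 ≡ 3 (mod 61)
53^4 ≡ 3^2 = 9 (mod 61)
53^8 ≡ 9^2 = 81 ≡ 20 (mod 61)
53^16 ≡ 20^2 = 400 ≡ 34 (mod 61)
53^32 ≡ 34^2 = 1156 ≡ 58 (mod 61)
53^64 ≡ 58^2 = 3364 ≡ 9 (mod 61)
53^128 ≡ 9^2 = 81 ≡ 20 (mod 61)
53^256 ≡ 20^2 = 400 ≡ 34 (mod 61)
53^512 ≡ 34^2 = 1156 ≡ 58 (mod 61)
53^629 = 53^512 × 53^64 × 53^32 × 53^16 × 53^4 × 53^1 ≡ 58 × 9 × 58 × 34 × 9 × 53 (mod 61).
Accumulate the product:
58 × 9 = 522 ≡ 34
34 × 58 = 1972 ≡ 20
20 × 34 = 680 ≡ 9
9 × 9 = 81 ≡ 20
20 × 53 = 1060 ≡ 23

23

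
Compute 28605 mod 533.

28605 = 53·533 + 356, so 28605 ≡ 356 (mod 533).

356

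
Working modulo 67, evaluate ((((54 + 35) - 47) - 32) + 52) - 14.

48

54 + 35 = 89 ≡ 22 (mod 67)
22 - 47 = -25 ≡ 42 (mod 67)
42 - 32 = 10
10 + 52 = 62
62 - 14 = 48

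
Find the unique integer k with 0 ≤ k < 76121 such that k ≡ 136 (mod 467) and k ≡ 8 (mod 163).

467⁻¹ mod 163: 467×37 ≡ 1 (mod 163), so 467⁻¹ ≡ 37.
k = 136 + 467×((8 − 136)×37 mod 163) = 136 + 467×154 = 72054.
Check: 72054 mod 467 = 136, 72054 mod 163 = 8. ✓

72054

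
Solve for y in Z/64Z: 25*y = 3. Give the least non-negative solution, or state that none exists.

59

gcd(25, 64) = 1, so a unique solution mod 64 exists.
25⁻¹ ≡ 41 (mod 64).
y ≡ 41*3 ≡ 59 (mod 64).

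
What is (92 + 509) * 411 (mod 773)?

92 + 509 = 601
601 * 411 = 247011 ≡ 424 (mod 773)

424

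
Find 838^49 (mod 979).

838^1 ≡ 838 (mod 979)
838^2 ≡ 838^2 = 702244 ≡ 301 (mod 979)
838^4 ≡ 301^2 = 90601 ≡ 533 (mod 979)
838^8 ≡ 533^2 = 284089 ≡ 179 (mod 979)
838^16 ≡ 179^2 = 32041 ≡ 713 (mod 979)
838^32 ≡ 713^2 = 508369 ≡ 268 (mod 979)
838^49 = 838^32 · 838^16 · 838^1 ≡ 268 · 713 · 838 (mod 979).
Accumulate the product:
268 · 713 = 191084 ≡ 179
179 · 838 = 150002 ≡ 215

215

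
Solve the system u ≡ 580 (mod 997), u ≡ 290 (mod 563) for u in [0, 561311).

997⁻¹ mod 563: 997·48 ≡ 1 (mod 563), so 997⁻¹ ≡ 48.
u = 580 + 997·((290 − 580)·48 mod 563) = 580 + 997·155 = 155115.
Check: 155115 mod 997 = 580, 155115 mod 563 = 290. ✓

155115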